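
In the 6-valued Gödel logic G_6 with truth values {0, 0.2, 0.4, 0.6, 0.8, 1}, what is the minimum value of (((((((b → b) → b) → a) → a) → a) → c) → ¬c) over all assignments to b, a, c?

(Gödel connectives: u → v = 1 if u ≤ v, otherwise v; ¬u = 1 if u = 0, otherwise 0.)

The minimum is attained at b = 0, a = 0, c = 0.2:
  (b → b): 0 ≤ 0, so result = 1
  ((b → b) → b): 1 > 0, so result = 0
  (((b → b) → b) → a): 0 ≤ 0, so result = 1
  ((((b → b) → b) → a) → a): 1 > 0, so result = 0
  (((((b → b) → b) → a) → a) → a): 0 ≤ 0, so result = 1
  ((((((b → b) → b) → a) → a) → a) → c): 1 > 0.2, so result = 0.2
  ¬c: Gödel ¬ of 0.2 = 0 (operand ≠ 0)
  (((((((b → b) → b) → a) → a) → a) → c) → ¬c): 0.2 > 0, so result = 0
Checking all 216 assignments confirms none give a value below 0.00.

0.00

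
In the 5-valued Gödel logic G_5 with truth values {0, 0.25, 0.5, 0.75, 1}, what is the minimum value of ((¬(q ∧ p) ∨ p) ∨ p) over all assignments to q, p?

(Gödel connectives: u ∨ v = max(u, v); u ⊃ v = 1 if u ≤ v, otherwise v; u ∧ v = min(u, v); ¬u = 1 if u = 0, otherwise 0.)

The minimum is attained at q = 0.25, p = 0.25:
  (q ∧ p) = min(0.25, 0.25) = 0.25
  ¬(q ∧ p): Gödel ¬ of 0.25 = 0 (operand ≠ 0)
  (¬(q ∧ p) ∨ p) = max(0, 0.25) = 0.25
  ((¬(q ∧ p) ∨ p) ∨ p) = max(0.25, 0.25) = 0.25
Checking all 25 assignments confirms none give a value below 0.25.

0.25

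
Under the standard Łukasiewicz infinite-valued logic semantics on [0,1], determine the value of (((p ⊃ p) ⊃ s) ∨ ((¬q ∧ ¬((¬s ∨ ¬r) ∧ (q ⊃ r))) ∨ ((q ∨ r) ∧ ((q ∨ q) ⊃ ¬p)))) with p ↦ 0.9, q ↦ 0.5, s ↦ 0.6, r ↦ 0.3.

0.60

(p ⊃ p): min(1, 1 − 0.9 + 0.9) = 1
((p ⊃ p) ⊃ s): min(1, 1 − 1 + 0.6) = 0.6
¬q: Łukasiewicz ¬ gives 1 − 0.5 = 0.5
¬s: Łukasiewicz ¬ gives 1 − 0.6 = 0.4
¬r: Łukasiewicz ¬ gives 1 − 0.3 = 0.7
(¬s ∨ ¬r) = max(0.4, 0.7) = 0.7
(q ⊃ r): min(1, 1 − 0.5 + 0.3) = 0.8
((¬s ∨ ¬r) ∧ (q ⊃ r)) = min(0.7, 0.8) = 0.7
¬((¬s ∨ ¬r) ∧ (q ⊃ r)): Łukasiewicz ¬ gives 1 − 0.7 = 0.3
(¬q ∧ ¬((¬s ∨ ¬r) ∧ (q ⊃ r))) = min(0.5, 0.3) = 0.3
(q ∨ r) = max(0.5, 0.3) = 0.5
(q ∨ q) = max(0.5, 0.5) = 0.5
¬p: Łukasiewicz ¬ gives 1 − 0.9 = 0.1
((q ∨ q) ⊃ ¬p): min(1, 1 − 0.5 + 0.1) = 0.6
((q ∨ r) ∧ ((q ∨ q) ⊃ ¬p)) = min(0.5, 0.6) = 0.5
((¬q ∧ ¬((¬s ∨ ¬r) ∧ (q ⊃ r))) ∨ ((q ∨ r) ∧ ((q ∨ q) ⊃ ¬p))) = max(0.3, 0.5) = 0.5
(((p ⊃ p) ⊃ s) ∨ ((¬q ∧ ¬((¬s ∨ ¬r) ∧ (q ⊃ r))) ∨ ((q ∨ r) ∧ ((q ∨ q) ⊃ ¬p)))) = max(0.6, 0.5) = 0.6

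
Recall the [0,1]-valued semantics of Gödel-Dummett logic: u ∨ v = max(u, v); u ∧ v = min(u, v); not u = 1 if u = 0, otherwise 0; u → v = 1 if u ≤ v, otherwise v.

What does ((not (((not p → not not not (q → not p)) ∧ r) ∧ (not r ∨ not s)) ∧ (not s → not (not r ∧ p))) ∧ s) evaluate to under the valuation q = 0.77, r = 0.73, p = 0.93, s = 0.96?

not p: Gödel ¬ of 0.93 = 0 (operand ≠ 0)
not p: Gödel ¬ of 0.93 = 0 (operand ≠ 0)
(q → not p): 0.77 > 0, so result = 0
not (q → not p): Gödel ¬ of 0 = 1 (operand is 0)
not not (q → not p): Gödel ¬ of 1 = 0 (operand ≠ 0)
not not not (q → not p): Gödel ¬ of 0 = 1 (operand is 0)
(not p → not not not (q → not p)): 0 ≤ 1, so result = 1
((not p → not not not (q → not p)) ∧ r) = min(1, 0.73) = 0.73
not r: Gödel ¬ of 0.73 = 0 (operand ≠ 0)
not s: Gödel ¬ of 0.96 = 0 (operand ≠ 0)
(not r ∨ not s) = max(0, 0) = 0
(((not p → not not not (q → not p)) ∧ r) ∧ (not r ∨ not s)) = min(0.73, 0) = 0
not (((not p → not not not (q → not p)) ∧ r) ∧ (not r ∨ not s)): Gödel ¬ of 0 = 1 (operand is 0)
not s: Gödel ¬ of 0.96 = 0 (operand ≠ 0)
not r: Gödel ¬ of 0.73 = 0 (operand ≠ 0)
(not r ∧ p) = min(0, 0.93) = 0
not (not r ∧ p): Gödel ¬ of 0 = 1 (operand is 0)
(not s → not (not r ∧ p)): 0 ≤ 1, so result = 1
(not (((not p → not not not (q → not p)) ∧ r) ∧ (not r ∨ not s)) ∧ (not s → not (not r ∧ p))) = min(1, 1) = 1
((not (((not p → not not not (q → not p)) ∧ r) ∧ (not r ∨ not s)) ∧ (not s → not (not r ∧ p))) ∧ s) = min(1, 0.96) = 0.96

0.96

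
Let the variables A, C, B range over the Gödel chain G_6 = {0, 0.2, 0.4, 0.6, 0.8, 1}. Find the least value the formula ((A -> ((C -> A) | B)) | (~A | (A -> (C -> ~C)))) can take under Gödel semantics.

Every assignment gives 1. For instance at A = 0, C = 0, B = 0:
  (C -> A): 0 ≤ 0, so result = 1
  ((C -> A) | B) = max(1, 0) = 1
  (A -> ((C -> A) | B)): 0 ≤ 1, so result = 1
  ~A: Gödel ¬ of 0 = 1 (operand is 0)
  ~C: Gödel ¬ of 0 = 1 (operand is 0)
  (C -> ~C): 0 ≤ 1, so result = 1
  (A -> (C -> ~C)): 0 ≤ 1, so result = 1
  (~A | (A -> (C -> ~C))) = max(1, 1) = 1
  ((A -> ((C -> A) | B)) | (~A | (A -> (C -> ~C)))) = max(1, 1) = 1
All 216 assignments give value 1 — the formula is a G_6-tautology.

1.00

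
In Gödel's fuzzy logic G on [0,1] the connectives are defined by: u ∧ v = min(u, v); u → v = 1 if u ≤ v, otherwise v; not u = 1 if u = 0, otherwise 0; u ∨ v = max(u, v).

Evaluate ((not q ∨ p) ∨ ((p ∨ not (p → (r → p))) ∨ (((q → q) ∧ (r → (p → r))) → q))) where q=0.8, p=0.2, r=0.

not q: Gödel ¬ of 0.8 = 0 (operand ≠ 0)
(not q ∨ p) = max(0, 0.2) = 0.2
(r → p): 0 ≤ 0.2, so result = 1
(p → (r → p)): 0.2 ≤ 1, so result = 1
not (p → (r → p)): Gödel ¬ of 1 = 0 (operand ≠ 0)
(p ∨ not (p → (r → p))) = max(0.2, 0) = 0.2
(q → q): 0.8 ≤ 0.8, so result = 1
(p → r): 0.2 > 0, so result = 0
(r → (p → r)): 0 ≤ 0, so result = 1
((q → q) ∧ (r → (p → r))) = min(1, 1) = 1
(((q → q) ∧ (r → (p → r))) → q): 1 > 0.8, so result = 0.8
((p ∨ not (p → (r → p))) ∨ (((q → q) ∧ (r → (p → r))) → q)) = max(0.2, 0.8) = 0.8
((not q ∨ p) ∨ ((p ∨ not (p → (r → p))) ∨ (((q → q) ∧ (r → (p → r))) → q))) = max(0.2, 0.8) = 0.8

0.80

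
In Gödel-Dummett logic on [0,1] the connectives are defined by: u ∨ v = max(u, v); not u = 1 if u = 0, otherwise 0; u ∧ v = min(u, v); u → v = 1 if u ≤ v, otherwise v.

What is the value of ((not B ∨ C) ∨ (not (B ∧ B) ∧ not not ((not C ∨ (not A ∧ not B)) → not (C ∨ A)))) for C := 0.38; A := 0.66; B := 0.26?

not B: Gödel ¬ of 0.26 = 0 (operand ≠ 0)
(not B ∨ C) = max(0, 0.38) = 0.38
(B ∧ B) = min(0.26, 0.26) = 0.26
not (B ∧ B): Gödel ¬ of 0.26 = 0 (operand ≠ 0)
not C: Gödel ¬ of 0.38 = 0 (operand ≠ 0)
not A: Gödel ¬ of 0.66 = 0 (operand ≠ 0)
not B: Gödel ¬ of 0.26 = 0 (operand ≠ 0)
(not A ∧ not B) = min(0, 0) = 0
(not C ∨ (not A ∧ not B)) = max(0, 0) = 0
(C ∨ A) = max(0.38, 0.66) = 0.66
not (C ∨ A): Gödel ¬ of 0.66 = 0 (operand ≠ 0)
((not C ∨ (not A ∧ not B)) → not (C ∨ A)): 0 ≤ 0, so result = 1
not ((not C ∨ (not A ∧ not B)) → not (C ∨ A)): Gödel ¬ of 1 = 0 (operand ≠ 0)
not not ((not C ∨ (not A ∧ not B)) → not (C ∨ A)): Gödel ¬ of 0 = 1 (operand is 0)
(not (B ∧ B) ∧ not not ((not C ∨ (not A ∧ not B)) → not (C ∨ A))) = min(0, 1) = 0
((not B ∨ C) ∨ (not (B ∧ B) ∧ not not ((not C ∨ (not A ∧ not B)) → not (C ∨ A)))) = max(0.38, 0) = 0.38

0.38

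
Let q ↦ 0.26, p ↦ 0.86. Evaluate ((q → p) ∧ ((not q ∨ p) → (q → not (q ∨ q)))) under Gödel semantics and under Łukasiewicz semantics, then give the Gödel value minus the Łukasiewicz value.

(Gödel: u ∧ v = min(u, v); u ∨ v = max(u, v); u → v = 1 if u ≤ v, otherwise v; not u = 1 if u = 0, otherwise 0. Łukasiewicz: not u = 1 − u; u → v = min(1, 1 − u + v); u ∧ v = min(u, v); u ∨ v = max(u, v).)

Gödel evaluation:
  (q → p): 0.26 ≤ 0.86, so result = 1
  not q: Gödel ¬ of 0.26 = 0 (operand ≠ 0)
  (not q ∨ p) = max(0, 0.86) = 0.86
  (q ∨ q) = max(0.26, 0.26) = 0.26
  not (q ∨ q): Gödel ¬ of 0.26 = 0 (operand ≠ 0)
  (q → not (q ∨ q)): 0.26 > 0, so result = 0
  ((not q ∨ p) → (q → not (q ∨ q))): 0.86 > 0, so result = 0
  ((q → p) ∧ ((not q ∨ p) → (q → not (q ∨ q)))) = min(1, 0) = 0
  Gödel value = 0
Łukasiewicz evaluation:
  (q → p): min(1, 1 − 0.26 + 0.86) = 1
  not q: Łukasiewicz ¬ gives 1 − 0.26 = 0.74
  (not q ∨ p) = max(0.74, 0.86) = 0.86
  (q ∨ q) = max(0.26, 0.26) = 0.26
  not (q ∨ q): Łukasiewicz ¬ gives 1 − 0.26 = 0.74
  (q → not (q ∨ q)): min(1, 1 − 0.26 + 0.74) = 1
  ((not q ∨ p) → (q → not (q ∨ q))): min(1, 1 − 0.86 + 1) = 1
  ((q → p) ∧ ((not q ∨ p) → (q → not (q ∨ q)))) = min(1, 1) = 1
  Łukasiewicz value = 1
Difference: 0 − 1 = -1.00

-1.00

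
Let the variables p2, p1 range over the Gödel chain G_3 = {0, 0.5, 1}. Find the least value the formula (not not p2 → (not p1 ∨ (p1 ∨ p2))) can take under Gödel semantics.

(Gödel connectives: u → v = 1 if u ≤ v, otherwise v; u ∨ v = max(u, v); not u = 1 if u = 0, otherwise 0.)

0.50

The minimum is attained at p2 = 0.5, p1 = 0.5:
  not p2: Gödel ¬ of 0.5 = 0 (operand ≠ 0)
  not not p2: Gödel ¬ of 0 = 1 (operand is 0)
  not p1: Gödel ¬ of 0.5 = 0 (operand ≠ 0)
  (p1 ∨ p2) = max(0.5, 0.5) = 0.5
  (not p1 ∨ (p1 ∨ p2)) = max(0, 0.5) = 0.5
  (not not p2 → (not p1 ∨ (p1 ∨ p2))): 1 > 0.5, so result = 0.5
Checking all 9 assignments confirms none give a value below 0.50.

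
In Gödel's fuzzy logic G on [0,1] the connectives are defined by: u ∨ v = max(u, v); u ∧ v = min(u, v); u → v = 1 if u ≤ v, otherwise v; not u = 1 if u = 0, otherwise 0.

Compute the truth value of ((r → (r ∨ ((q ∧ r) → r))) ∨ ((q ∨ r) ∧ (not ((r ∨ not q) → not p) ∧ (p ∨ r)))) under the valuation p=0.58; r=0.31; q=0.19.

1.00

(q ∧ r) = min(0.19, 0.31) = 0.19
((q ∧ r) → r): 0.19 ≤ 0.31, so result = 1
(r ∨ ((q ∧ r) → r)) = max(0.31, 1) = 1
(r → (r ∨ ((q ∧ r) → r))): 0.31 ≤ 1, so result = 1
(q ∨ r) = max(0.19, 0.31) = 0.31
not q: Gödel ¬ of 0.19 = 0 (operand ≠ 0)
(r ∨ not q) = max(0.31, 0) = 0.31
not p: Gödel ¬ of 0.58 = 0 (operand ≠ 0)
((r ∨ not q) → not p): 0.31 > 0, so result = 0
not ((r ∨ not q) → not p): Gödel ¬ of 0 = 1 (operand is 0)
(p ∨ r) = max(0.58, 0.31) = 0.58
(not ((r ∨ not q) → not p) ∧ (p ∨ r)) = min(1, 0.58) = 0.58
((q ∨ r) ∧ (not ((r ∨ not q) → not p) ∧ (p ∨ r))) = min(0.31, 0.58) = 0.31
((r → (r ∨ ((q ∧ r) → r))) ∨ ((q ∨ r) ∧ (not ((r ∨ not q) → not p) ∧ (p ∨ r)))) = max(1, 0.31) = 1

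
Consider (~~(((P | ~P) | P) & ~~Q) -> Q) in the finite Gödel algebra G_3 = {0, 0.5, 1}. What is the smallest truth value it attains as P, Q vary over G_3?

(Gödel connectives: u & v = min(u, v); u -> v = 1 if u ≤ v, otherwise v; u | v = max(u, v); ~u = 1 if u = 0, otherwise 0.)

The minimum is attained at P = 0, Q = 0.5:
  ~P: Gödel ¬ of 0 = 1 (operand is 0)
  (P | ~P) = max(0, 1) = 1
  ((P | ~P) | P) = max(1, 0) = 1
  ~Q: Gödel ¬ of 0.5 = 0 (operand ≠ 0)
  ~~Q: Gödel ¬ of 0 = 1 (operand is 0)
  (((P | ~P) | P) & ~~Q) = min(1, 1) = 1
  ~(((P | ~P) | P) & ~~Q): Gödel ¬ of 1 = 0 (operand ≠ 0)
  ~~(((P | ~P) | P) & ~~Q): Gödel ¬ of 0 = 1 (operand is 0)
  (~~(((P | ~P) | P) & ~~Q) -> Q): 1 > 0.5, so result = 0.5
Checking all 9 assignments confirms none give a value below 0.50.

0.50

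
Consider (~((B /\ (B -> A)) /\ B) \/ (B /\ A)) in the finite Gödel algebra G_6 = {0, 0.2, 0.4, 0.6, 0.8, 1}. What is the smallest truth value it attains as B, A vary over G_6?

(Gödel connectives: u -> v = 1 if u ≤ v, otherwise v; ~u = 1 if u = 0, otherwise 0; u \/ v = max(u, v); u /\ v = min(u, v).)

The minimum is attained at B = 0.2, A = 0.2:
  (B -> A): 0.2 ≤ 0.2, so result = 1
  (B /\ (B -> A)) = min(0.2, 1) = 0.2
  ((B /\ (B -> A)) /\ B) = min(0.2, 0.2) = 0.2
  ~((B /\ (B -> A)) /\ B): Gödel ¬ of 0.2 = 0 (operand ≠ 0)
  (B /\ A) = min(0.2, 0.2) = 0.2
  (~((B /\ (B -> A)) /\ B) \/ (B /\ A)) = max(0, 0.2) = 0.2
Checking all 36 assignments confirms none give a value below 0.20.

0.20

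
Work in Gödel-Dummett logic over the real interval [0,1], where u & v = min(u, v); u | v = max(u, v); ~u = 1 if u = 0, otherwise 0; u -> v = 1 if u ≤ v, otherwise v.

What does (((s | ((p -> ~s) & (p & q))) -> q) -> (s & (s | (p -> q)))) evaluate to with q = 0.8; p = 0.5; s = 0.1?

0.10

~s: Gödel ¬ of 0.1 = 0 (operand ≠ 0)
(p -> ~s): 0.5 > 0, so result = 0
(p & q) = min(0.5, 0.8) = 0.5
((p -> ~s) & (p & q)) = min(0, 0.5) = 0
(s | ((p -> ~s) & (p & q))) = max(0.1, 0) = 0.1
((s | ((p -> ~s) & (p & q))) -> q): 0.1 ≤ 0.8, so result = 1
(p -> q): 0.5 ≤ 0.8, so result = 1
(s | (p -> q)) = max(0.1, 1) = 1
(s & (s | (p -> q))) = min(0.1, 1) = 0.1
(((s | ((p -> ~s) & (p & q))) -> q) -> (s & (s | (p -> q)))): 1 > 0.1, so result = 0.1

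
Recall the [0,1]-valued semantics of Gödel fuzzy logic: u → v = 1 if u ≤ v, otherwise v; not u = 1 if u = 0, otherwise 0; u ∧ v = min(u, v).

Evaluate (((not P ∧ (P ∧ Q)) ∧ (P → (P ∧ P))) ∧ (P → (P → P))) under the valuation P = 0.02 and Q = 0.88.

not P: Gödel ¬ of 0.02 = 0 (operand ≠ 0)
(P ∧ Q) = min(0.02, 0.88) = 0.02
(not P ∧ (P ∧ Q)) = min(0, 0.02) = 0
(P ∧ P) = min(0.02, 0.02) = 0.02
(P → (P ∧ P)): 0.02 ≤ 0.02, so result = 1
((not P ∧ (P ∧ Q)) ∧ (P → (P ∧ P))) = min(0, 1) = 0
(P → P): 0.02 ≤ 0.02, so result = 1
(P → (P → P)): 0.02 ≤ 1, so result = 1
(((not P ∧ (P ∧ Q)) ∧ (P → (P ∧ P))) ∧ (P → (P → P))) = min(0, 1) = 0

0.00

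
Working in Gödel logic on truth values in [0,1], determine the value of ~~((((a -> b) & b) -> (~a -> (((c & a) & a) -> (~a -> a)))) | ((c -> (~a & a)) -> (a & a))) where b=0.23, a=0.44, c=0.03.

1.00

(a -> b): 0.44 > 0.23, so result = 0.23
((a -> b) & b) = min(0.23, 0.23) = 0.23
~a: Gödel ¬ of 0.44 = 0 (operand ≠ 0)
(c & a) = min(0.03, 0.44) = 0.03
((c & a) & a) = min(0.03, 0.44) = 0.03
~a: Gödel ¬ of 0.44 = 0 (operand ≠ 0)
(~a -> a): 0 ≤ 0.44, so result = 1
(((c & a) & a) -> (~a -> a)): 0.03 ≤ 1, so result = 1
(~a -> (((c & a) & a) -> (~a -> a))): 0 ≤ 1, so result = 1
(((a -> b) & b) -> (~a -> (((c & a) & a) -> (~a -> a)))): 0.23 ≤ 1, so result = 1
~a: Gödel ¬ of 0.44 = 0 (operand ≠ 0)
(~a & a) = min(0, 0.44) = 0
(c -> (~a & a)): 0.03 > 0, so result = 0
(a & a) = min(0.44, 0.44) = 0.44
((c -> (~a & a)) -> (a & a)): 0 ≤ 0.44, so result = 1
((((a -> b) & b) -> (~a -> (((c & a) & a) -> (~a -> a)))) | ((c -> (~a & a)) -> (a & a))) = max(1, 1) = 1
~((((a -> b) & b) -> (~a -> (((c & a) & a) -> (~a -> a)))) | ((c -> (~a & a)) -> (a & a))): Gödel ¬ of 1 = 0 (operand ≠ 0)
~~((((a -> b) & b) -> (~a -> (((c & a) & a) -> (~a -> a)))) | ((c -> (~a & a)) -> (a & a))): Gödel ¬ of 0 = 1 (operand is 0)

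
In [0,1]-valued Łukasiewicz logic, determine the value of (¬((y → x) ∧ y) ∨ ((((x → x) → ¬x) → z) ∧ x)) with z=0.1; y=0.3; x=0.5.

0.70

(y → x): min(1, 1 − 0.3 + 0.5) = 1
((y → x) ∧ y) = min(1, 0.3) = 0.3
¬((y → x) ∧ y): Łukasiewicz ¬ gives 1 − 0.3 = 0.7
(x → x): min(1, 1 − 0.5 + 0.5) = 1
¬x: Łukasiewicz ¬ gives 1 − 0.5 = 0.5
((x → x) → ¬x): min(1, 1 − 1 + 0.5) = 0.5
(((x → x) → ¬x) → z): min(1, 1 − 0.5 + 0.1) = 0.6
((((x → x) → ¬x) → z) ∧ x) = min(0.6, 0.5) = 0.5
(¬((y → x) ∧ y) ∨ ((((x → x) → ¬x) → z) ∧ x)) = max(0.7, 0.5) = 0.7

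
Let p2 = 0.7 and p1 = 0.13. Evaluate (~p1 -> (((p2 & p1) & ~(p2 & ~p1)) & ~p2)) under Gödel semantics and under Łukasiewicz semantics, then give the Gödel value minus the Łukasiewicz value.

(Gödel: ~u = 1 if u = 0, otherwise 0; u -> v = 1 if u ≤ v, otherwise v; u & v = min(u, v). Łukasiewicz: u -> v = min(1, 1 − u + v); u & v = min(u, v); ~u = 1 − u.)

Gödel evaluation:
  ~p1: Gödel ¬ of 0.13 = 0 (operand ≠ 0)
  (p2 & p1) = min(0.7, 0.13) = 0.13
  ~p1: Gödel ¬ of 0.13 = 0 (operand ≠ 0)
  (p2 & ~p1) = min(0.7, 0) = 0
  ~(p2 & ~p1): Gödel ¬ of 0 = 1 (operand is 0)
  ((p2 & p1) & ~(p2 & ~p1)) = min(0.13, 1) = 0.13
  ~p2: Gödel ¬ of 0.7 = 0 (operand ≠ 0)
  (((p2 & p1) & ~(p2 & ~p1)) & ~p2) = min(0.13, 0) = 0
  (~p1 -> (((p2 & p1) & ~(p2 & ~p1)) & ~p2)): 0 ≤ 0, so result = 1
  Gödel value = 1
Łukasiewicz evaluation:
  ~p1: Łukasiewicz ¬ gives 1 − 0.13 = 0.87
  (p2 & p1) = min(0.7, 0.13) = 0.13
  ~p1: Łukasiewicz ¬ gives 1 − 0.13 = 0.87
  (p2 & ~p1) = min(0.7, 0.87) = 0.7
  ~(p2 & ~p1): Łukasiewicz ¬ gives 1 − 0.7 = 0.3
  ((p2 & p1) & ~(p2 & ~p1)) = min(0.13, 0.3) = 0.13
  ~p2: Łukasiewicz ¬ gives 1 − 0.7 = 0.3
  (((p2 & p1) & ~(p2 & ~p1)) & ~p2) = min(0.13, 0.3) = 0.13
  (~p1 -> (((p2 & p1) & ~(p2 & ~p1)) & ~p2)): min(1, 1 − 0.87 + 0.13) = 0.26
  Łukasiewicz value = 0.26
Difference: 1 − 0.26 = 0.74

0.74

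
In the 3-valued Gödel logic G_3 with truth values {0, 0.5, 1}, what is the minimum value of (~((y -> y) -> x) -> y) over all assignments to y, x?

The minimum is attained at y = 0, x = 0:
  (y -> y): 0 ≤ 0, so result = 1
  ((y -> y) -> x): 1 > 0, so result = 0
  ~((y -> y) -> x): Gödel ¬ of 0 = 1 (operand is 0)
  (~((y -> y) -> x) -> y): 1 > 0, so result = 0
Checking all 9 assignments confirms none give a value below 0.00.

0.00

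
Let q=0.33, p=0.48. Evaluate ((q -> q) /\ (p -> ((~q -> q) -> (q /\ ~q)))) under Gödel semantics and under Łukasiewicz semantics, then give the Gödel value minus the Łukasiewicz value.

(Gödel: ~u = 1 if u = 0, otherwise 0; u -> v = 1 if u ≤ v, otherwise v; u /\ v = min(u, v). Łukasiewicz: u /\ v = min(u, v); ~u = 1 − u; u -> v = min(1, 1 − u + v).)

Gödel evaluation:
  (q -> q): 0.33 ≤ 0.33, so result = 1
  ~q: Gödel ¬ of 0.33 = 0 (operand ≠ 0)
  (~q -> q): 0 ≤ 0.33, so result = 1
  ~q: Gödel ¬ of 0.33 = 0 (operand ≠ 0)
  (q /\ ~q) = min(0.33, 0) = 0
  ((~q -> q) -> (q /\ ~q)): 1 > 0, so result = 0
  (p -> ((~q -> q) -> (q /\ ~q))): 0.48 > 0, so result = 0
  ((q -> q) /\ (p -> ((~q -> q) -> (q /\ ~q)))) = min(1, 0) = 0
  Gödel value = 0
Łukasiewicz evaluation:
  (q -> q): min(1, 1 − 0.33 + 0.33) = 1
  ~q: Łukasiewicz ¬ gives 1 − 0.33 = 0.67
  (~q -> q): min(1, 1 − 0.67 + 0.33) = 0.66
  ~q: Łukasiewicz ¬ gives 1 − 0.33 = 0.67
  (q /\ ~q) = min(0.33, 0.67) = 0.33
  ((~q -> q) -> (q /\ ~q)): min(1, 1 − 0.66 + 0.33) = 0.67
  (p -> ((~q -> q) -> (q /\ ~q))): min(1, 1 − 0.48 + 0.67) = 1
  ((q -> q) /\ (p -> ((~q -> q) -> (q /\ ~q)))) = min(1, 1) = 1
  Łukasiewicz value = 1
Difference: 0 − 1 = -1.00

-1.00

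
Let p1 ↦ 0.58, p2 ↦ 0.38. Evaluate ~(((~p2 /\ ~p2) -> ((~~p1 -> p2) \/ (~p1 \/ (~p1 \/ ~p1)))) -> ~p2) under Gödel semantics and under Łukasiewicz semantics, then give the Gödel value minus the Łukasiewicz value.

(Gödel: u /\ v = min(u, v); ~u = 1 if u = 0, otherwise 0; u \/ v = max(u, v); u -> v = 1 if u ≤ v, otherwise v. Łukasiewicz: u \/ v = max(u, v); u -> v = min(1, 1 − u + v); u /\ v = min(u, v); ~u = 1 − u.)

0.62

Gödel evaluation:
  ~p2: Gödel ¬ of 0.38 = 0 (operand ≠ 0)
  ~p2: Gödel ¬ of 0.38 = 0 (operand ≠ 0)
  (~p2 /\ ~p2) = min(0, 0) = 0
  ~p1: Gödel ¬ of 0.58 = 0 (operand ≠ 0)
  ~~p1: Gödel ¬ of 0 = 1 (operand is 0)
  (~~p1 -> p2): 1 > 0.38, so result = 0.38
  ~p1: Gödel ¬ of 0.58 = 0 (operand ≠ 0)
  ~p1: Gödel ¬ of 0.58 = 0 (operand ≠ 0)
  ~p1: Gödel ¬ of 0.58 = 0 (operand ≠ 0)
  (~p1 \/ ~p1) = max(0, 0) = 0
  (~p1 \/ (~p1 \/ ~p1)) = max(0, 0) = 0
  ((~~p1 -> p2) \/ (~p1 \/ (~p1 \/ ~p1))) = max(0.38, 0) = 0.38
  ((~p2 /\ ~p2) -> ((~~p1 -> p2) \/ (~p1 \/ (~p1 \/ ~p1)))): 0 ≤ 0.38, so result = 1
  ~p2: Gödel ¬ of 0.38 = 0 (operand ≠ 0)
  (((~p2 /\ ~p2) -> ((~~p1 -> p2) \/ (~p1 \/ (~p1 \/ ~p1)))) -> ~p2): 1 > 0, so result = 0
  ~(((~p2 /\ ~p2) -> ((~~p1 -> p2) \/ (~p1 \/ (~p1 \/ ~p1)))) -> ~p2): Gödel ¬ of 0 = 1 (operand is 0)
  Gödel value = 1
Łukasiewicz evaluation:
  ~p2: Łukasiewicz ¬ gives 1 − 0.38 = 0.62
  ~p2: Łukasiewicz ¬ gives 1 − 0.38 = 0.62
  (~p2 /\ ~p2) = min(0.62, 0.62) = 0.62
  ~p1: Łukasiewicz ¬ gives 1 − 0.58 = 0.42
  ~~p1: Łukasiewicz ¬ gives 1 − 0.42 = 0.58
  (~~p1 -> p2): min(1, 1 − 0.58 + 0.38) = 0.8
  ~p1: Łukasiewicz ¬ gives 1 − 0.58 = 0.42
  ~p1: Łukasiewicz ¬ gives 1 − 0.58 = 0.42
  ~p1: Łukasiewicz ¬ gives 1 − 0.58 = 0.42
  (~p1 \/ ~p1) = max(0.42, 0.42) = 0.42
  (~p1 \/ (~p1 \/ ~p1)) = max(0.42, 0.42) = 0.42
  ((~~p1 -> p2) \/ (~p1 \/ (~p1 \/ ~p1))) = max(0.8, 0.42) = 0.8
  ((~p2 /\ ~p2) -> ((~~p1 -> p2) \/ (~p1 \/ (~p1 \/ ~p1)))): min(1, 1 − 0.62 + 0.8) = 1
  ~p2: Łukasiewicz ¬ gives 1 − 0.38 = 0.62
  (((~p2 /\ ~p2) -> ((~~p1 -> p2) \/ (~p1 \/ (~p1 \/ ~p1)))) -> ~p2): min(1, 1 − 1 + 0.62) = 0.62
  ~(((~p2 /\ ~p2) -> ((~~p1 -> p2) \/ (~p1 \/ (~p1 \/ ~p1)))) -> ~p2): Łukasiewicz ¬ gives 1 − 0.62 = 0.38
  Łukasiewicz value = 0.38
Difference: 1 − 0.38 = 0.62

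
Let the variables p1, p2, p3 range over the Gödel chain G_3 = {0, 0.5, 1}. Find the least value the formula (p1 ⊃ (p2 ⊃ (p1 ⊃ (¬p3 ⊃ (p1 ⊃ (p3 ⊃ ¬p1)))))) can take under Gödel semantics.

Every assignment gives 1. For instance at p1 = 0, p2 = 0, p3 = 0:
  ¬p3: Gödel ¬ of 0 = 1 (operand is 0)
  ¬p1: Gödel ¬ of 0 = 1 (operand is 0)
  (p3 ⊃ ¬p1): 0 ≤ 1, so result = 1
  (p1 ⊃ (p3 ⊃ ¬p1)): 0 ≤ 1, so result = 1
  (¬p3 ⊃ (p1 ⊃ (p3 ⊃ ¬p1))): 1 ≤ 1, so result = 1
  (p1 ⊃ (¬p3 ⊃ (p1 ⊃ (p3 ⊃ ¬p1)))): 0 ≤ 1, so result = 1
  (p2 ⊃ (p1 ⊃ (¬p3 ⊃ (p1 ⊃ (p3 ⊃ ¬p1))))): 0 ≤ 1, so result = 1
  (p1 ⊃ (p2 ⊃ (p1 ⊃ (¬p3 ⊃ (p1 ⊃ (p3 ⊃ ¬p1)))))): 0 ≤ 1, so result = 1
All 27 assignments give value 1 — the formula is a G_3-tautology.

1.00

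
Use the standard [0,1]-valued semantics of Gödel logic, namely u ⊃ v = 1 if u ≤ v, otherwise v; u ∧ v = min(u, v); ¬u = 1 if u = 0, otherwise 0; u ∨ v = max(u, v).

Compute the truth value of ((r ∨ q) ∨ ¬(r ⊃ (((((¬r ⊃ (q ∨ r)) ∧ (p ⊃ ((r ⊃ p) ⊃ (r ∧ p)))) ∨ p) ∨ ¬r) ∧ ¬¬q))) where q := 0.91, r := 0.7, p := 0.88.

(r ∨ q) = max(0.7, 0.91) = 0.91
¬r: Gödel ¬ of 0.7 = 0 (operand ≠ 0)
(q ∨ r) = max(0.91, 0.7) = 0.91
(¬r ⊃ (q ∨ r)): 0 ≤ 0.91, so result = 1
(r ⊃ p): 0.7 ≤ 0.88, so result = 1
(r ∧ p) = min(0.7, 0.88) = 0.7
((r ⊃ p) ⊃ (r ∧ p)): 1 > 0.7, so result = 0.7
(p ⊃ ((r ⊃ p) ⊃ (r ∧ p))): 0.88 > 0.7, so result = 0.7
((¬r ⊃ (q ∨ r)) ∧ (p ⊃ ((r ⊃ p) ⊃ (r ∧ p)))) = min(1, 0.7) = 0.7
(((¬r ⊃ (q ∨ r)) ∧ (p ⊃ ((r ⊃ p) ⊃ (r ∧ p)))) ∨ p) = max(0.7, 0.88) = 0.88
¬r: Gödel ¬ of 0.7 = 0 (operand ≠ 0)
((((¬r ⊃ (q ∨ r)) ∧ (p ⊃ ((r ⊃ p) ⊃ (r ∧ p)))) ∨ p) ∨ ¬r) = max(0.88, 0) = 0.88
¬q: Gödel ¬ of 0.91 = 0 (operand ≠ 0)
¬¬q: Gödel ¬ of 0 = 1 (operand is 0)
(((((¬r ⊃ (q ∨ r)) ∧ (p ⊃ ((r ⊃ p) ⊃ (r ∧ p)))) ∨ p) ∨ ¬r) ∧ ¬¬q) = min(0.88, 1) = 0.88
(r ⊃ (((((¬r ⊃ (q ∨ r)) ∧ (p ⊃ ((r ⊃ p) ⊃ (r ∧ p)))) ∨ p) ∨ ¬r) ∧ ¬¬q)): 0.7 ≤ 0.88, so result = 1
¬(r ⊃ (((((¬r ⊃ (q ∨ r)) ∧ (p ⊃ ((r ⊃ p) ⊃ (r ∧ p)))) ∨ p) ∨ ¬r) ∧ ¬¬q)): Gödel ¬ of 1 = 0 (operand ≠ 0)
((r ∨ q) ∨ ¬(r ⊃ (((((¬r ⊃ (q ∨ r)) ∧ (p ⊃ ((r ⊃ p) ⊃ (r ∧ p)))) ∨ p) ∨ ¬r) ∧ ¬¬q))) = max(0.91, 0) = 0.91

0.91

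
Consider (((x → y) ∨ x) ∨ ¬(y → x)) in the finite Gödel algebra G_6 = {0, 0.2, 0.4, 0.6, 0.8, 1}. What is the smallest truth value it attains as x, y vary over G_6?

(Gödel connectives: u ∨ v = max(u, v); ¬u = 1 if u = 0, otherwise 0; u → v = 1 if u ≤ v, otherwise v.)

0.20

The minimum is attained at x = 0.2, y = 0:
  (x → y): 0.2 > 0, so result = 0
  ((x → y) ∨ x) = max(0, 0.2) = 0.2
  (y → x): 0 ≤ 0.2, so result = 1
  ¬(y → x): Gödel ¬ of 1 = 0 (operand ≠ 0)
  (((x → y) ∨ x) ∨ ¬(y → x)) = max(0.2, 0) = 0.2
Checking all 36 assignments confirms none give a value below 0.20.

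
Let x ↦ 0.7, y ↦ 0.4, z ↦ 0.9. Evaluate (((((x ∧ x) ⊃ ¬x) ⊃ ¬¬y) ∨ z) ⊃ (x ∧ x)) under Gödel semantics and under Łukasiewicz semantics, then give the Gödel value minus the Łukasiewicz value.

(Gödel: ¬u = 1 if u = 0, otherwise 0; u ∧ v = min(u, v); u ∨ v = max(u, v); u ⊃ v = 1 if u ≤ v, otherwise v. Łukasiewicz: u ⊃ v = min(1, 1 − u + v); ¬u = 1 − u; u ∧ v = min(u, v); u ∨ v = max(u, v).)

Gödel evaluation:
  (x ∧ x) = min(0.7, 0.7) = 0.7
  ¬x: Gödel ¬ of 0.7 = 0 (operand ≠ 0)
  ((x ∧ x) ⊃ ¬x): 0.7 > 0, so result = 0
  ¬y: Gödel ¬ of 0.4 = 0 (operand ≠ 0)
  ¬¬y: Gödel ¬ of 0 = 1 (operand is 0)
  (((x ∧ x) ⊃ ¬x) ⊃ ¬¬y): 0 ≤ 1, so result = 1
  ((((x ∧ x) ⊃ ¬x) ⊃ ¬¬y) ∨ z) = max(1, 0.9) = 1
  (x ∧ x) = min(0.7, 0.7) = 0.7
  (((((x ∧ x) ⊃ ¬x) ⊃ ¬¬y) ∨ z) ⊃ (x ∧ x)): 1 > 0.7, so result = 0.7
  Gödel value = 0.7
Łukasiewicz evaluation:
  (x ∧ x) = min(0.7, 0.7) = 0.7
  ¬x: Łukasiewicz ¬ gives 1 − 0.7 = 0.3
  ((x ∧ x) ⊃ ¬x): min(1, 1 − 0.7 + 0.3) = 0.6
  ¬y: Łukasiewicz ¬ gives 1 − 0.4 = 0.6
  ¬¬y: Łukasiewicz ¬ gives 1 − 0.6 = 0.4
  (((x ∧ x) ⊃ ¬x) ⊃ ¬¬y): min(1, 1 − 0.6 + 0.4) = 0.8
  ((((x ∧ x) ⊃ ¬x) ⊃ ¬¬y) ∨ z) = max(0.8, 0.9) = 0.9
  (x ∧ x) = min(0.7, 0.7) = 0.7
  (((((x ∧ x) ⊃ ¬x) ⊃ ¬¬y) ∨ z) ⊃ (x ∧ x)): min(1, 1 − 0.9 + 0.7) = 0.8
  Łukasiewicz value = 0.8
Difference: 0.7 − 0.8 = -0.10

-0.10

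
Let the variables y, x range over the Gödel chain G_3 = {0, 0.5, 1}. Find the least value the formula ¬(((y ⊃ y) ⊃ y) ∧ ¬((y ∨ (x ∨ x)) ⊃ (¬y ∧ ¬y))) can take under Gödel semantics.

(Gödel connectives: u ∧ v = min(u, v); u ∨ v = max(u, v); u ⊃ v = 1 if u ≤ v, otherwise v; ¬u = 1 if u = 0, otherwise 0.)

The minimum is attained at y = 0.5, x = 0:
  (y ⊃ y): 0.5 ≤ 0.5, so result = 1
  ((y ⊃ y) ⊃ y): 1 > 0.5, so result = 0.5
  (x ∨ x) = max(0, 0) = 0
  (y ∨ (x ∨ x)) = max(0.5, 0) = 0.5
  ¬y: Gödel ¬ of 0.5 = 0 (operand ≠ 0)
  ¬y: Gödel ¬ of 0.5 = 0 (operand ≠ 0)
  (¬y ∧ ¬y) = min(0, 0) = 0
  ((y ∨ (x ∨ x)) ⊃ (¬y ∧ ¬y)): 0.5 > 0, so result = 0
  ¬((y ∨ (x ∨ x)) ⊃ (¬y ∧ ¬y)): Gödel ¬ of 0 = 1 (operand is 0)
  (((y ⊃ y) ⊃ y) ∧ ¬((y ∨ (x ∨ x)) ⊃ (¬y ∧ ¬y))) = min(0.5, 1) = 0.5
  ¬(((y ⊃ y) ⊃ y) ∧ ¬((y ∨ (x ∨ x)) ⊃ (¬y ∧ ¬y))): Gödel ¬ of 0.5 = 0 (operand ≠ 0)
Checking all 9 assignments confirms none give a value below 0.00.

0.00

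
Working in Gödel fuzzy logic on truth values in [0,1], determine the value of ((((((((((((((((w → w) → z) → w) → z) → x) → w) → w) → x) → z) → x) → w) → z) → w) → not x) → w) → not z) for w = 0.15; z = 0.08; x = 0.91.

0.00

(w → w): 0.15 ≤ 0.15, so result = 1
((w → w) → z): 1 > 0.08, so result = 0.08
(((w → w) → z) → w): 0.08 ≤ 0.15, so result = 1
((((w → w) → z) → w) → z): 1 > 0.08, so result = 0.08
(((((w → w) → z) → w) → z) → x): 0.08 ≤ 0.91, so result = 1
((((((w → w) → z) → w) → z) → x) → w): 1 > 0.15, so result = 0.15
(((((((w → w) → z) → w) → z) → x) → w) → w): 0.15 ≤ 0.15, so result = 1
((((((((w → w) → z) → w) → z) → x) → w) → w) → x): 1 > 0.91, so result = 0.91
(((((((((w → w) → z) → w) → z) → x) → w) → w) → x) → z): 0.91 > 0.08, so result = 0.08
((((((((((w → w) → z) → w) → z) → x) → w) → w) → x) → z) → x): 0.08 ≤ 0.91, so result = 1
(((((((((((w → w) → z) → w) → z) → x) → w) → w) → x) → z) → x) → w): 1 > 0.15, so result = 0.15
((((((((((((w → w) → z) → w) → z) → x) → w) → w) → x) → z) → x) → w) → z): 0.15 > 0.08, so result = 0.08
(((((((((((((w → w) → z) → w) → z) → x) → w) → w) → x) → z) → x) → w) → z) → w): 0.08 ≤ 0.15, so result = 1
not x: Gödel ¬ of 0.91 = 0 (operand ≠ 0)
((((((((((((((w → w) → z) → w) → z) → x) → w) → w) → x) → z) → x) → w) → z) → w) → not x): 1 > 0, so result = 0
(((((((((((((((w → w) → z) → w) → z) → x) → w) → w) → x) → z) → x) → w) → z) → w) → not x) → w): 0 ≤ 0.15, so result = 1
not z: Gödel ¬ of 0.08 = 0 (operand ≠ 0)
((((((((((((((((w → w) → z) → w) → z) → x) → w) → w) → x) → z) → x) → w) → z) → w) → not x) → w) → not z): 1 > 0, so result = 0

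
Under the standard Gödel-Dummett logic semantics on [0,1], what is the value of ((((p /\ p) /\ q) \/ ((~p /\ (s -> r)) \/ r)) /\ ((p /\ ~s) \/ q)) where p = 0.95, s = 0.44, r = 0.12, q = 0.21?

(p /\ p) = min(0.95, 0.95) = 0.95
((p /\ p) /\ q) = min(0.95, 0.21) = 0.21
~p: Gödel ¬ of 0.95 = 0 (operand ≠ 0)
(s -> r): 0.44 > 0.12, so result = 0.12
(~p /\ (s -> r)) = min(0, 0.12) = 0
((~p /\ (s -> r)) \/ r) = max(0, 0.12) = 0.12
(((p /\ p) /\ q) \/ ((~p /\ (s -> r)) \/ r)) = max(0.21, 0.12) = 0.21
~s: Gödel ¬ of 0.44 = 0 (operand ≠ 0)
(p /\ ~s) = min(0.95, 0) = 0
((p /\ ~s) \/ q) = max(0, 0.21) = 0.21
((((p /\ p) /\ q) \/ ((~p /\ (s -> r)) \/ r)) /\ ((p /\ ~s) \/ q)) = min(0.21, 0.21) = 0.21

0.21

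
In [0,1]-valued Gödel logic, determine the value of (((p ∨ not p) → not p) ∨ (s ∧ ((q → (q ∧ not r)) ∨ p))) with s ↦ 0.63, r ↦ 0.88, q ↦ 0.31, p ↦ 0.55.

not p: Gödel ¬ of 0.55 = 0 (operand ≠ 0)
(p ∨ not p) = max(0.55, 0) = 0.55
not p: Gödel ¬ of 0.55 = 0 (operand ≠ 0)
((p ∨ not p) → not p): 0.55 > 0, so result = 0
not r: Gödel ¬ of 0.88 = 0 (operand ≠ 0)
(q ∧ not r) = min(0.31, 0) = 0
(q → (q ∧ not r)): 0.31 > 0, so result = 0
((q → (q ∧ not r)) ∨ p) = max(0, 0.55) = 0.55
(s ∧ ((q → (q ∧ not r)) ∨ p)) = min(0.63, 0.55) = 0.55
(((p ∨ not p) → not p) ∨ (s ∧ ((q → (q ∧ not r)) ∨ p))) = max(0, 0.55) = 0.55

0.55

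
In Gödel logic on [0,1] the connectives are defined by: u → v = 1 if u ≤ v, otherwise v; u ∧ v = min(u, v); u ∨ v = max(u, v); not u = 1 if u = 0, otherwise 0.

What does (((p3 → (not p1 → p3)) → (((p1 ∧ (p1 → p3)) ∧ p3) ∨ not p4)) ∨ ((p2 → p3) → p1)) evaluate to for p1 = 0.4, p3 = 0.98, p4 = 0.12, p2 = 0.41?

0.40

not p1: Gödel ¬ of 0.4 = 0 (operand ≠ 0)
(not p1 → p3): 0 ≤ 0.98, so result = 1
(p3 → (not p1 → p3)): 0.98 ≤ 1, so result = 1
(p1 → p3): 0.4 ≤ 0.98, so result = 1
(p1 ∧ (p1 → p3)) = min(0.4, 1) = 0.4
((p1 ∧ (p1 → p3)) ∧ p3) = min(0.4, 0.98) = 0.4
not p4: Gödel ¬ of 0.12 = 0 (operand ≠ 0)
(((p1 ∧ (p1 → p3)) ∧ p3) ∨ not p4) = max(0.4, 0) = 0.4
((p3 → (not p1 → p3)) → (((p1 ∧ (p1 → p3)) ∧ p3) ∨ not p4)): 1 > 0.4, so result = 0.4
(p2 → p3): 0.41 ≤ 0.98, so result = 1
((p2 → p3) → p1): 1 > 0.4, so result = 0.4
(((p3 → (not p1 → p3)) → (((p1 ∧ (p1 → p3)) ∧ p3) ∨ not p4)) ∨ ((p2 → p3) → p1)) = max(0.4, 0.4) = 0.4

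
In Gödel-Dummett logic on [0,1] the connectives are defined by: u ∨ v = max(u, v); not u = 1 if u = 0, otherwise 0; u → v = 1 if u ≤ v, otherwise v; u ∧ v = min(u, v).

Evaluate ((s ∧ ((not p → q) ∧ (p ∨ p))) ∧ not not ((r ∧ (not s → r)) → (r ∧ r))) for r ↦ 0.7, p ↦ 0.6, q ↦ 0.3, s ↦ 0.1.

not p: Gödel ¬ of 0.6 = 0 (operand ≠ 0)
(not p → q): 0 ≤ 0.3, so result = 1
(p ∨ p) = max(0.6, 0.6) = 0.6
((not p → q) ∧ (p ∨ p)) = min(1, 0.6) = 0.6
(s ∧ ((not p → q) ∧ (p ∨ p))) = min(0.1, 0.6) = 0.1
not s: Gödel ¬ of 0.1 = 0 (operand ≠ 0)
(not s → r): 0 ≤ 0.7, so result = 1
(r ∧ (not s → r)) = min(0.7, 1) = 0.7
(r ∧ r) = min(0.7, 0.7) = 0.7
((r ∧ (not s → r)) → (r ∧ r)): 0.7 ≤ 0.7, so result = 1
not ((r ∧ (not s → r)) → (r ∧ r)): Gödel ¬ of 1 = 0 (operand ≠ 0)
not not ((r ∧ (not s → r)) → (r ∧ r)): Gödel ¬ of 0 = 1 (operand is 0)
((s ∧ ((not p → q) ∧ (p ∨ p))) ∧ not not ((r ∧ (not s → r)) → (r ∧ r))) = min(0.1, 1) = 0.1

0.10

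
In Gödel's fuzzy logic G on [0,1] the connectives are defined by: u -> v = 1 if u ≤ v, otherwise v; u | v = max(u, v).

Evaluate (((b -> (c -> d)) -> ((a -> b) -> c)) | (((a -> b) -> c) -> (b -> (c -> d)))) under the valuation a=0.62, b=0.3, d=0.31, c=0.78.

1.00

(c -> d): 0.78 > 0.31, so result = 0.31
(b -> (c -> d)): 0.3 ≤ 0.31, so result = 1
(a -> b): 0.62 > 0.3, so result = 0.3
((a -> b) -> c): 0.3 ≤ 0.78, so result = 1
((b -> (c -> d)) -> ((a -> b) -> c)): 1 ≤ 1, so result = 1
(a -> b): 0.62 > 0.3, so result = 0.3
((a -> b) -> c): 0.3 ≤ 0.78, so result = 1
(c -> d): 0.78 > 0.31, so result = 0.31
(b -> (c -> d)): 0.3 ≤ 0.31, so result = 1
(((a -> b) -> c) -> (b -> (c -> d))): 1 ≤ 1, so result = 1
(((b -> (c -> d)) -> ((a -> b) -> c)) | (((a -> b) -> c) -> (b -> (c -> d)))) = max(1, 1) = 1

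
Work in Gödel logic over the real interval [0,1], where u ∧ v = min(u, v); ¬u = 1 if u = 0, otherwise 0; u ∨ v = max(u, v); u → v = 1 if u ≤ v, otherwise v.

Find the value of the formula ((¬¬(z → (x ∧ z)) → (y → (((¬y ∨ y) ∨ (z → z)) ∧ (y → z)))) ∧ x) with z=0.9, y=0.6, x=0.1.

0.10

(x ∧ z) = min(0.1, 0.9) = 0.1
(z → (x ∧ z)): 0.9 > 0.1, so result = 0.1
¬(z → (x ∧ z)): Gödel ¬ of 0.1 = 0 (operand ≠ 0)
¬¬(z → (x ∧ z)): Gödel ¬ of 0 = 1 (operand is 0)
¬y: Gödel ¬ of 0.6 = 0 (operand ≠ 0)
(¬y ∨ y) = max(0, 0.6) = 0.6
(z → z): 0.9 ≤ 0.9, so result = 1
((¬y ∨ y) ∨ (z → z)) = max(0.6, 1) = 1
(y → z): 0.6 ≤ 0.9, so result = 1
(((¬y ∨ y) ∨ (z → z)) ∧ (y → z)) = min(1, 1) = 1
(y → (((¬y ∨ y) ∨ (z → z)) ∧ (y → z))): 0.6 ≤ 1, so result = 1
(¬¬(z → (x ∧ z)) → (y → (((¬y ∨ y) ∨ (z → z)) ∧ (y → z)))): 1 ≤ 1, so result = 1
((¬¬(z → (x ∧ z)) → (y → (((¬y ∨ y) ∨ (z → z)) ∧ (y → z)))) ∧ x) = min(1, 0.1) = 0.1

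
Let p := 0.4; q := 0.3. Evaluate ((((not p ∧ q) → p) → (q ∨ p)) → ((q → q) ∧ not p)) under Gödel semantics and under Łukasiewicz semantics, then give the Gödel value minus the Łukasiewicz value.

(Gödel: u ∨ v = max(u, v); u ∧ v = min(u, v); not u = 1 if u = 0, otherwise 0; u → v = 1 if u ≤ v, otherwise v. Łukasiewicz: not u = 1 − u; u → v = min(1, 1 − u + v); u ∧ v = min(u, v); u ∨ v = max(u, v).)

-1.00

Gödel evaluation:
  not p: Gödel ¬ of 0.4 = 0 (operand ≠ 0)
  (not p ∧ q) = min(0, 0.3) = 0
  ((not p ∧ q) → p): 0 ≤ 0.4, so result = 1
  (q ∨ p) = max(0.3, 0.4) = 0.4
  (((not p ∧ q) → p) → (q ∨ p)): 1 > 0.4, so result = 0.4
  (q → q): 0.3 ≤ 0.3, so result = 1
  not p: Gödel ¬ of 0.4 = 0 (operand ≠ 0)
  ((q → q) ∧ not p) = min(1, 0) = 0
  ((((not p ∧ q) → p) → (q ∨ p)) → ((q → q) ∧ not p)): 0.4 > 0, so result = 0
  Gödel value = 0
Łukasiewicz evaluation:
  not p: Łukasiewicz ¬ gives 1 − 0.4 = 0.6
  (not p ∧ q) = min(0.6, 0.3) = 0.3
  ((not p ∧ q) → p): min(1, 1 − 0.3 + 0.4) = 1
  (q ∨ p) = max(0.3, 0.4) = 0.4
  (((not p ∧ q) → p) → (q ∨ p)): min(1, 1 − 1 + 0.4) = 0.4
  (q → q): min(1, 1 − 0.3 + 0.3) = 1
  not p: Łukasiewicz ¬ gives 1 − 0.4 = 0.6
  ((q → q) ∧ not p) = min(1, 0.6) = 0.6
  ((((not p ∧ q) → p) → (q ∨ p)) → ((q → q) ∧ not p)): min(1, 1 − 0.4 + 0.6) = 1
  Łukasiewicz value = 1
Difference: 0 − 1 = -1.00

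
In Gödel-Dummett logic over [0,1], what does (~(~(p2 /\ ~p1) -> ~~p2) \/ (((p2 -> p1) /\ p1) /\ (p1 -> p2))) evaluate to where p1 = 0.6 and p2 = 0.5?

~p1: Gödel ¬ of 0.6 = 0 (operand ≠ 0)
(p2 /\ ~p1) = min(0.5, 0) = 0
~(p2 /\ ~p1): Gödel ¬ of 0 = 1 (operand is 0)
~p2: Gödel ¬ of 0.5 = 0 (operand ≠ 0)
~~p2: Gödel ¬ of 0 = 1 (operand is 0)
(~(p2 /\ ~p1) -> ~~p2): 1 ≤ 1, so result = 1
~(~(p2 /\ ~p1) -> ~~p2): Gödel ¬ of 1 = 0 (operand ≠ 0)
(p2 -> p1): 0.5 ≤ 0.6, so result = 1
((p2 -> p1) /\ p1) = min(1, 0.6) = 0.6
(p1 -> p2): 0.6 > 0.5, so result = 0.5
(((p2 -> p1) /\ p1) /\ (p1 -> p2)) = min(0.6, 0.5) = 0.5
(~(~(p2 /\ ~p1) -> ~~p2) \/ (((p2 -> p1) /\ p1) /\ (p1 -> p2))) = max(0, 0.5) = 0.5

0.50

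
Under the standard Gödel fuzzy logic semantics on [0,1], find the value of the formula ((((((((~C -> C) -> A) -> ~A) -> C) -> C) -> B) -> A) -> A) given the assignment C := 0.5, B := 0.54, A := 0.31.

~C: Gödel ¬ of 0.5 = 0 (operand ≠ 0)
(~C -> C): 0 ≤ 0.5, so result = 1
((~C -> C) -> A): 1 > 0.31, so result = 0.31
~A: Gödel ¬ of 0.31 = 0 (operand ≠ 0)
(((~C -> C) -> A) -> ~A): 0.31 > 0, so result = 0
((((~C -> C) -> A) -> ~A) -> C): 0 ≤ 0.5, so result = 1
(((((~C -> C) -> A) -> ~A) -> C) -> C): 1 > 0.5, so result = 0.5
((((((~C -> C) -> A) -> ~A) -> C) -> C) -> B): 0.5 ≤ 0.54, so result = 1
(((((((~C -> C) -> A) -> ~A) -> C) -> C) -> B) -> A): 1 > 0.31, so result = 0.31
((((((((~C -> C) -> A) -> ~A) -> C) -> C) -> B) -> A) -> A): 0.31 ≤ 0.31, so result = 1

1.00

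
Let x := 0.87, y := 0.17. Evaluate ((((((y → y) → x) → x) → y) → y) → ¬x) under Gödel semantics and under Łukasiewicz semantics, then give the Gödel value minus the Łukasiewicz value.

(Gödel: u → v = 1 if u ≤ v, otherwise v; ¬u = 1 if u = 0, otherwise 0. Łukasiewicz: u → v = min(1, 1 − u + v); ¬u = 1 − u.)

-0.13

Gödel evaluation:
  (y → y): 0.17 ≤ 0.17, so result = 1
  ((y → y) → x): 1 > 0.87, so result = 0.87
  (((y → y) → x) → x): 0.87 ≤ 0.87, so result = 1
  ((((y → y) → x) → x) → y): 1 > 0.17, so result = 0.17
  (((((y → y) → x) → x) → y) → y): 0.17 ≤ 0.17, so result = 1
  ¬x: Gödel ¬ of 0.87 = 0 (operand ≠ 0)
  ((((((y → y) → x) → x) → y) → y) → ¬x): 1 > 0, so result = 0
  Gödel value = 0
Łukasiewicz evaluation:
  (y → y): min(1, 1 − 0.17 + 0.17) = 1
  ((y → y) → x): min(1, 1 − 1 + 0.87) = 0.87
  (((y → y) → x) → x): min(1, 1 − 0.87 + 0.87) = 1
  ((((y → y) → x) → x) → y): min(1, 1 − 1 + 0.17) = 0.17
  (((((y → y) → x) → x) → y) → y): min(1, 1 − 0.17 + 0.17) = 1
  ¬x: Łukasiewicz ¬ gives 1 − 0.87 = 0.13
  ((((((y → y) → x) → x) → y) → y) → ¬x): min(1, 1 − 1 + 0.13) = 0.13
  Łukasiewicz value = 0.13
Difference: 0 − 0.13 = -0.13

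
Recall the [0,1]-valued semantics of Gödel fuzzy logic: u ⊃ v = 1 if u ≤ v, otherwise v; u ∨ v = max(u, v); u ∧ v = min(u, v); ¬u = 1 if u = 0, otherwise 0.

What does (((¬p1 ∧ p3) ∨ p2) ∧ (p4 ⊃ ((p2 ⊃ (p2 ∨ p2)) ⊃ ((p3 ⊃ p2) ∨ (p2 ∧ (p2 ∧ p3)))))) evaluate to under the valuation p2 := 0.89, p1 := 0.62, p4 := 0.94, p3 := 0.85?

0.89

¬p1: Gödel ¬ of 0.62 = 0 (operand ≠ 0)
(¬p1 ∧ p3) = min(0, 0.85) = 0
((¬p1 ∧ p3) ∨ p2) = max(0, 0.89) = 0.89
(p2 ∨ p2) = max(0.89, 0.89) = 0.89
(p2 ⊃ (p2 ∨ p2)): 0.89 ≤ 0.89, so result = 1
(p3 ⊃ p2): 0.85 ≤ 0.89, so result = 1
(p2 ∧ p3) = min(0.89, 0.85) = 0.85
(p2 ∧ (p2 ∧ p3)) = min(0.89, 0.85) = 0.85
((p3 ⊃ p2) ∨ (p2 ∧ (p2 ∧ p3))) = max(1, 0.85) = 1
((p2 ⊃ (p2 ∨ p2)) ⊃ ((p3 ⊃ p2) ∨ (p2 ∧ (p2 ∧ p3)))): 1 ≤ 1, so result = 1
(p4 ⊃ ((p2 ⊃ (p2 ∨ p2)) ⊃ ((p3 ⊃ p2) ∨ (p2 ∧ (p2 ∧ p3))))): 0.94 ≤ 1, so result = 1
(((¬p1 ∧ p3) ∨ p2) ∧ (p4 ⊃ ((p2 ⊃ (p2 ∨ p2)) ⊃ ((p3 ⊃ p2) ∨ (p2 ∧ (p2 ∧ p3)))))) = min(0.89, 1) = 0.89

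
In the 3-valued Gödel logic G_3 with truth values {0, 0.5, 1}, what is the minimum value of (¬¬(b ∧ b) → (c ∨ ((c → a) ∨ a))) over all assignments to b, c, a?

0.50

The minimum is attained at b = 0.5, c = 0.5, a = 0:
  (b ∧ b) = min(0.5, 0.5) = 0.5
  ¬(b ∧ b): Gödel ¬ of 0.5 = 0 (operand ≠ 0)
  ¬¬(b ∧ b): Gödel ¬ of 0 = 1 (operand is 0)
  (c → a): 0.5 > 0, so result = 0
  ((c → a) ∨ a) = max(0, 0) = 0
  (c ∨ ((c → a) ∨ a)) = max(0.5, 0) = 0.5
  (¬¬(b ∧ b) → (c ∨ ((c → a) ∨ a))): 1 > 0.5, so result = 0.5
Checking all 27 assignments confirms none give a value below 0.50.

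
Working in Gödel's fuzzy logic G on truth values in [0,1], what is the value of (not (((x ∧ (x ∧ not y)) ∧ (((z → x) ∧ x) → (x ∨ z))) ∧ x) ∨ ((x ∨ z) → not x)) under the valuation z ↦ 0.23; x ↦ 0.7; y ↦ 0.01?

not y: Gödel ¬ of 0.01 = 0 (operand ≠ 0)
(x ∧ not y) = min(0.7, 0) = 0
(x ∧ (x ∧ not y)) = min(0.7, 0) = 0
(z → x): 0.23 ≤ 0.7, so result = 1
((z → x) ∧ x) = min(1, 0.7) = 0.7
(x ∨ z) = max(0.7, 0.23) = 0.7
(((z → x) ∧ x) → (x ∨ z)): 0.7 ≤ 0.7, so result = 1
((x ∧ (x ∧ not y)) ∧ (((z → x) ∧ x) → (x ∨ z))) = min(0, 1) = 0
(((x ∧ (x ∧ not y)) ∧ (((z → x) ∧ x) → (x ∨ z))) ∧ x) = min(0, 0.7) = 0
not (((x ∧ (x ∧ not y)) ∧ (((z → x) ∧ x) → (x ∨ z))) ∧ x): Gödel ¬ of 0 = 1 (operand is 0)
(x ∨ z) = max(0.7, 0.23) = 0.7
not x: Gödel ¬ of 0.7 = 0 (operand ≠ 0)
((x ∨ z) → not x): 0.7 > 0, so result = 0
(not (((x ∧ (x ∧ not y)) ∧ (((z → x) ∧ x) → (x ∨ z))) ∧ x) ∨ ((x ∨ z) → not x)) = max(1, 0) = 1

1.00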